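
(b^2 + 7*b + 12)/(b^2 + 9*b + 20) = (b + 3)/(b + 5)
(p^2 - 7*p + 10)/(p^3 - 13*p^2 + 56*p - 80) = (p - 2)/(p^2 - 8*p + 16)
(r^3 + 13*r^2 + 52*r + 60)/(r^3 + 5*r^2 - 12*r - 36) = (r + 5)/(r - 3)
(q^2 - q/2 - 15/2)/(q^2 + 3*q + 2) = (2*q^2 - q - 15)/(2*(q^2 + 3*q + 2))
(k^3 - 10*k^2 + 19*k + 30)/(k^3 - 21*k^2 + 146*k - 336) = (k^2 - 4*k - 5)/(k^2 - 15*k + 56)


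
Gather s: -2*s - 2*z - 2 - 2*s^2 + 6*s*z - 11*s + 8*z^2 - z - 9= -2*s^2 + s*(6*z - 13) + 8*z^2 - 3*z - 11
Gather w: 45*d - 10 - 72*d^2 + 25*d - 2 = -72*d^2 + 70*d - 12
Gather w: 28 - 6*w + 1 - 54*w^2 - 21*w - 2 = -54*w^2 - 27*w + 27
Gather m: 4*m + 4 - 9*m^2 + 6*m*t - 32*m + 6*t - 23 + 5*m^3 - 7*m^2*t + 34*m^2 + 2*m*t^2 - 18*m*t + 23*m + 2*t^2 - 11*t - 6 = 5*m^3 + m^2*(25 - 7*t) + m*(2*t^2 - 12*t - 5) + 2*t^2 - 5*t - 25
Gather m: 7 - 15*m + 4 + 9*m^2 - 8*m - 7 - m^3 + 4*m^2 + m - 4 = -m^3 + 13*m^2 - 22*m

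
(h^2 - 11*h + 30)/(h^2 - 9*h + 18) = (h - 5)/(h - 3)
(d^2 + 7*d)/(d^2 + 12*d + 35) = d/(d + 5)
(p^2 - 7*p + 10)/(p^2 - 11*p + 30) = (p - 2)/(p - 6)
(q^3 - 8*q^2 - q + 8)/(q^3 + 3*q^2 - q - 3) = (q - 8)/(q + 3)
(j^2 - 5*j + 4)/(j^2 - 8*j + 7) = (j - 4)/(j - 7)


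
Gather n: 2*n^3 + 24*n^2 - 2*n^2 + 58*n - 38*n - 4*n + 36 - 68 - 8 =2*n^3 + 22*n^2 + 16*n - 40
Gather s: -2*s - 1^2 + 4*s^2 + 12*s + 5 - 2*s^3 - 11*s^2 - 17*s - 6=-2*s^3 - 7*s^2 - 7*s - 2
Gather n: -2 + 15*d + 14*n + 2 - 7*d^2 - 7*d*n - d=-7*d^2 + 14*d + n*(14 - 7*d)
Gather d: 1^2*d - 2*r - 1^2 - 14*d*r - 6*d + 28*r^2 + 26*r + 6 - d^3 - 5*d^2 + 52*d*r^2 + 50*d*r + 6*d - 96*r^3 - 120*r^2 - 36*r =-d^3 - 5*d^2 + d*(52*r^2 + 36*r + 1) - 96*r^3 - 92*r^2 - 12*r + 5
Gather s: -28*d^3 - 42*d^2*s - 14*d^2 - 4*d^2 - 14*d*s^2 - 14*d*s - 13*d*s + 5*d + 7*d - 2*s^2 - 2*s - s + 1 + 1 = -28*d^3 - 18*d^2 + 12*d + s^2*(-14*d - 2) + s*(-42*d^2 - 27*d - 3) + 2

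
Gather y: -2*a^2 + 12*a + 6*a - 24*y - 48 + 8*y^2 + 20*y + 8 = -2*a^2 + 18*a + 8*y^2 - 4*y - 40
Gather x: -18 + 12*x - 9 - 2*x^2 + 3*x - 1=-2*x^2 + 15*x - 28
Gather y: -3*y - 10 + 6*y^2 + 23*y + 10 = 6*y^2 + 20*y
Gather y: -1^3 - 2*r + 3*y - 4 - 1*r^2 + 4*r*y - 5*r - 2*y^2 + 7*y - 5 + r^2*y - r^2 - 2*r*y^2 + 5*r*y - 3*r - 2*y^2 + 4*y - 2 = -2*r^2 - 10*r + y^2*(-2*r - 4) + y*(r^2 + 9*r + 14) - 12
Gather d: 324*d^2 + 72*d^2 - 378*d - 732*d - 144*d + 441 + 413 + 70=396*d^2 - 1254*d + 924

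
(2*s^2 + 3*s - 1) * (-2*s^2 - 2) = -4*s^4 - 6*s^3 - 2*s^2 - 6*s + 2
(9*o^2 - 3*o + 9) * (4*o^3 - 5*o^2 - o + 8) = 36*o^5 - 57*o^4 + 42*o^3 + 30*o^2 - 33*o + 72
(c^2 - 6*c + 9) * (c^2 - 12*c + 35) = c^4 - 18*c^3 + 116*c^2 - 318*c + 315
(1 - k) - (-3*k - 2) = 2*k + 3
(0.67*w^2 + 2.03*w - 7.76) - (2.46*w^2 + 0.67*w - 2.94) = -1.79*w^2 + 1.36*w - 4.82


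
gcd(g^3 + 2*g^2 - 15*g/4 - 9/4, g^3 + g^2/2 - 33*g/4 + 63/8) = g - 3/2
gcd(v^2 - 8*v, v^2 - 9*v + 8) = v - 8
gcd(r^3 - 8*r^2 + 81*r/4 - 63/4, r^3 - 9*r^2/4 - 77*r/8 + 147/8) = r - 7/2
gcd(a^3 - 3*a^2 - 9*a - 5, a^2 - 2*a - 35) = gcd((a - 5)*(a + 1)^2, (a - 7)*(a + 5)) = 1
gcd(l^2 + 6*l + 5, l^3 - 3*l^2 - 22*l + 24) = 1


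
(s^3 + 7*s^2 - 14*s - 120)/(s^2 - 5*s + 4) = (s^2 + 11*s + 30)/(s - 1)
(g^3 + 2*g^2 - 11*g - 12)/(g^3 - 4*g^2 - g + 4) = (g^2 + g - 12)/(g^2 - 5*g + 4)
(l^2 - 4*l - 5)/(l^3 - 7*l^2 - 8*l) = (l - 5)/(l*(l - 8))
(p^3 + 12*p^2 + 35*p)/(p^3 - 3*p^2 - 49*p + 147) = p*(p + 5)/(p^2 - 10*p + 21)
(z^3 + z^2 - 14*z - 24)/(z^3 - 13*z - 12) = (z + 2)/(z + 1)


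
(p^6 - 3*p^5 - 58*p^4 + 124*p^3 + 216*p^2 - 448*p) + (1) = p^6 - 3*p^5 - 58*p^4 + 124*p^3 + 216*p^2 - 448*p + 1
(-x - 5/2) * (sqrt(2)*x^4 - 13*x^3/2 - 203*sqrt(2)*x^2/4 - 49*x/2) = -sqrt(2)*x^5 - 5*sqrt(2)*x^4/2 + 13*x^4/2 + 65*x^3/4 + 203*sqrt(2)*x^3/4 + 49*x^2/2 + 1015*sqrt(2)*x^2/8 + 245*x/4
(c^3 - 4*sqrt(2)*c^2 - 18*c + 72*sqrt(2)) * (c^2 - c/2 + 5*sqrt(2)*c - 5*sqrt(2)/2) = c^5 - c^4/2 + sqrt(2)*c^4 - 58*c^3 - sqrt(2)*c^3/2 - 18*sqrt(2)*c^2 + 29*c^2 + 9*sqrt(2)*c + 720*c - 360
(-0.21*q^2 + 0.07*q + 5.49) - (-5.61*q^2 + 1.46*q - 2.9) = 5.4*q^2 - 1.39*q + 8.39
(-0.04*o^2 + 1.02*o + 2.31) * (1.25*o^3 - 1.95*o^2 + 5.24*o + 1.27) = -0.05*o^5 + 1.353*o^4 + 0.6889*o^3 + 0.7895*o^2 + 13.3998*o + 2.9337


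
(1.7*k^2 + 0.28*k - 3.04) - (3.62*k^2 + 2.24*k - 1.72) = -1.92*k^2 - 1.96*k - 1.32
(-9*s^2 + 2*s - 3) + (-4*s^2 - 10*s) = -13*s^2 - 8*s - 3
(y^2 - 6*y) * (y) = y^3 - 6*y^2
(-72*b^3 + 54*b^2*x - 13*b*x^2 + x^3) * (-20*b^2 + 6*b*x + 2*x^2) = 1440*b^5 - 1512*b^4*x + 440*b^3*x^2 + 10*b^2*x^3 - 20*b*x^4 + 2*x^5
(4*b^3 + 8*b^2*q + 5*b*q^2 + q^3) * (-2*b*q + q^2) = -8*b^4*q - 12*b^3*q^2 - 2*b^2*q^3 + 3*b*q^4 + q^5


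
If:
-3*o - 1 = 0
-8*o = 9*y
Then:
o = -1/3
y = 8/27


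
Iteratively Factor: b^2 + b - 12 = (b - 3)*(b + 4)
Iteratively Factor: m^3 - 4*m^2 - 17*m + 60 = (m + 4)*(m^2 - 8*m + 15) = (m - 3)*(m + 4)*(m - 5)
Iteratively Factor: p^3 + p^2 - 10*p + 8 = (p + 4)*(p^2 - 3*p + 2) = (p - 2)*(p + 4)*(p - 1)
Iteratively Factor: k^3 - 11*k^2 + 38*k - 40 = (k - 2)*(k^2 - 9*k + 20) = (k - 4)*(k - 2)*(k - 5)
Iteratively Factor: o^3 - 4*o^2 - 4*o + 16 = (o - 2)*(o^2 - 2*o - 8) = (o - 4)*(o - 2)*(o + 2)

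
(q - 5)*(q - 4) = q^2 - 9*q + 20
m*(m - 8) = m^2 - 8*m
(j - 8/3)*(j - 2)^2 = j^3 - 20*j^2/3 + 44*j/3 - 32/3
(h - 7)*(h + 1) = h^2 - 6*h - 7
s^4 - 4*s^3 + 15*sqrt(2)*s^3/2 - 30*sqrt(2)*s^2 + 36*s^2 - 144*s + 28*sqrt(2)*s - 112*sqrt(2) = (s - 4)*(s + 2*sqrt(2))^2*(s + 7*sqrt(2)/2)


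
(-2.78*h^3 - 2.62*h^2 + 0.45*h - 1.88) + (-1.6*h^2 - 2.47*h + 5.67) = -2.78*h^3 - 4.22*h^2 - 2.02*h + 3.79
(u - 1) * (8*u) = 8*u^2 - 8*u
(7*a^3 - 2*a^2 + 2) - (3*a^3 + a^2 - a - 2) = 4*a^3 - 3*a^2 + a + 4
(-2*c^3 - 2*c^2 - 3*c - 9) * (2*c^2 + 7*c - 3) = -4*c^5 - 18*c^4 - 14*c^3 - 33*c^2 - 54*c + 27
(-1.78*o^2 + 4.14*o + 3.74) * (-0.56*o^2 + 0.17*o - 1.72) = 0.9968*o^4 - 2.621*o^3 + 1.671*o^2 - 6.485*o - 6.4328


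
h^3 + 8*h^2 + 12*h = h*(h + 2)*(h + 6)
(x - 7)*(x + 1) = x^2 - 6*x - 7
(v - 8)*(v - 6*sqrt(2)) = v^2 - 6*sqrt(2)*v - 8*v + 48*sqrt(2)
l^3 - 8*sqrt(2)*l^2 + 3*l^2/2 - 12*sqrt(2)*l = l*(l + 3/2)*(l - 8*sqrt(2))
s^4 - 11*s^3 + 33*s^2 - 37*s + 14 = (s - 7)*(s - 2)*(s - 1)^2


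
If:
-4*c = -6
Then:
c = 3/2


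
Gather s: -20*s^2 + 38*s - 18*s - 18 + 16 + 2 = -20*s^2 + 20*s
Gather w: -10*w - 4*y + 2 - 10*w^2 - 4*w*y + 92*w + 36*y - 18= -10*w^2 + w*(82 - 4*y) + 32*y - 16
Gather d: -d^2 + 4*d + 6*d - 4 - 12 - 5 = -d^2 + 10*d - 21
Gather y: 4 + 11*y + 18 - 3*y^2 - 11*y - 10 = 12 - 3*y^2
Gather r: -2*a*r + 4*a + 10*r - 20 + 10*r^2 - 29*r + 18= 4*a + 10*r^2 + r*(-2*a - 19) - 2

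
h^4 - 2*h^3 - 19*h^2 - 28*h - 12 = (h - 6)*(h + 1)^2*(h + 2)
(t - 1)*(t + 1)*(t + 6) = t^3 + 6*t^2 - t - 6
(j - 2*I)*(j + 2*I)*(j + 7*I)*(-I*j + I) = -I*j^4 + 7*j^3 + I*j^3 - 7*j^2 - 4*I*j^2 + 28*j + 4*I*j - 28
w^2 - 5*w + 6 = (w - 3)*(w - 2)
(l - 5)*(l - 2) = l^2 - 7*l + 10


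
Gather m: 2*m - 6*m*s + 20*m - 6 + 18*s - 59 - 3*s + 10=m*(22 - 6*s) + 15*s - 55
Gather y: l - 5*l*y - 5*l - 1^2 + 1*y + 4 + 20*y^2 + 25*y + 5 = -4*l + 20*y^2 + y*(26 - 5*l) + 8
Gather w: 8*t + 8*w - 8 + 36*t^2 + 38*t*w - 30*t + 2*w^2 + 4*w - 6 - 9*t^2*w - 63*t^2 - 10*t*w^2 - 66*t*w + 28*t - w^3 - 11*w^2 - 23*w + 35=-27*t^2 + 6*t - w^3 + w^2*(-10*t - 9) + w*(-9*t^2 - 28*t - 11) + 21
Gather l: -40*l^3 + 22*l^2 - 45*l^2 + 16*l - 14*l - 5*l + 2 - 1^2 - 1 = -40*l^3 - 23*l^2 - 3*l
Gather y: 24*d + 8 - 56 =24*d - 48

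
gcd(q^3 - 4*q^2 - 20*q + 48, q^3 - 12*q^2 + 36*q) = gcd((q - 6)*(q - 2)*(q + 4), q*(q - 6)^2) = q - 6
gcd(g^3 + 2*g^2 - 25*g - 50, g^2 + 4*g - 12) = 1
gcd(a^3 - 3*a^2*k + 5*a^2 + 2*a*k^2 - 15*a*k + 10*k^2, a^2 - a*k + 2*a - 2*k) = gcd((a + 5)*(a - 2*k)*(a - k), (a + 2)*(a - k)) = a - k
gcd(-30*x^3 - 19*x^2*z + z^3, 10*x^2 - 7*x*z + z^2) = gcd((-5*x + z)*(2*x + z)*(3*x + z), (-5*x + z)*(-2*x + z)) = 5*x - z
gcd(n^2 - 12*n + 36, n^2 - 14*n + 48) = n - 6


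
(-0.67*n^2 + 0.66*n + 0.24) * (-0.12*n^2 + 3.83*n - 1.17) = 0.0804*n^4 - 2.6453*n^3 + 3.2829*n^2 + 0.147*n - 0.2808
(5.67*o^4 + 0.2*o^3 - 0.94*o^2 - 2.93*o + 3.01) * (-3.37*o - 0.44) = -19.1079*o^5 - 3.1688*o^4 + 3.0798*o^3 + 10.2877*o^2 - 8.8545*o - 1.3244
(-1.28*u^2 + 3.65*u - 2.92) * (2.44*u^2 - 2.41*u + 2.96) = -3.1232*u^4 + 11.9908*u^3 - 19.7101*u^2 + 17.8412*u - 8.6432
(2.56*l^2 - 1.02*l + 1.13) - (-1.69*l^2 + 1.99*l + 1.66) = 4.25*l^2 - 3.01*l - 0.53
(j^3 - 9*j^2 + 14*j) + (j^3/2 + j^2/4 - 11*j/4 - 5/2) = 3*j^3/2 - 35*j^2/4 + 45*j/4 - 5/2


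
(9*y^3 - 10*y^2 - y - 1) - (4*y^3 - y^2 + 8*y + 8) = 5*y^3 - 9*y^2 - 9*y - 9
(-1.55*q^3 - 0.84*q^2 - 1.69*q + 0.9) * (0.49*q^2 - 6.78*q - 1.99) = -0.7595*q^5 + 10.0974*q^4 + 7.9516*q^3 + 13.5708*q^2 - 2.7389*q - 1.791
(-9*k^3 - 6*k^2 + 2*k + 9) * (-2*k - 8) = 18*k^4 + 84*k^3 + 44*k^2 - 34*k - 72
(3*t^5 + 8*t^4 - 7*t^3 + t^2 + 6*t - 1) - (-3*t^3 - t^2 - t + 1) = 3*t^5 + 8*t^4 - 4*t^3 + 2*t^2 + 7*t - 2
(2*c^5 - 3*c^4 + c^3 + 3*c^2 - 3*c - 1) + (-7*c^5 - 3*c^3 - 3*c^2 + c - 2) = -5*c^5 - 3*c^4 - 2*c^3 - 2*c - 3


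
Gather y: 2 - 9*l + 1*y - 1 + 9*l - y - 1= 0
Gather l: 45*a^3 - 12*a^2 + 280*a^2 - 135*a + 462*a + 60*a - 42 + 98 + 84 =45*a^3 + 268*a^2 + 387*a + 140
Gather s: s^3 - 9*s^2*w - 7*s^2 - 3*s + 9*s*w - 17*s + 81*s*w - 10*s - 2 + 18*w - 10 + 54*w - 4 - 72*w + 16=s^3 + s^2*(-9*w - 7) + s*(90*w - 30)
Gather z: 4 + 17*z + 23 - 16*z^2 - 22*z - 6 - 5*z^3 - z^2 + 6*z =-5*z^3 - 17*z^2 + z + 21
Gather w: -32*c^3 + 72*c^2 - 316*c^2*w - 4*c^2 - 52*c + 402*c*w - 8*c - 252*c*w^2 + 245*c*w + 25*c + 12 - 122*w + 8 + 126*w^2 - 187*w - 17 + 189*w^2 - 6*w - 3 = -32*c^3 + 68*c^2 - 35*c + w^2*(315 - 252*c) + w*(-316*c^2 + 647*c - 315)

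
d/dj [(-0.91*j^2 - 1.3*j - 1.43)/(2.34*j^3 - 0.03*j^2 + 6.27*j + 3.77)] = (2.1294*j^4 + 6.084*j^3 + 4.2939*j^2 - 6.9472*j + 4.0651)/(5.4756*j^6 - 0.1404*j^5 + 29.3445*j^4 + 17.2674*j^3 + 39.0867*j^2 + 47.2758*j + 14.2129)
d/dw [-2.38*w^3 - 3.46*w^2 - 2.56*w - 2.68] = -7.14*w^2 - 6.92*w - 2.56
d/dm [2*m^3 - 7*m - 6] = 6*m^2 - 7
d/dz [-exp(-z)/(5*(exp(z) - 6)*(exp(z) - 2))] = (3*exp(2*z) - 16*exp(z) + 12)*exp(-z)/(5*(exp(4*z) - 16*exp(3*z) + 88*exp(2*z) - 192*exp(z) + 144))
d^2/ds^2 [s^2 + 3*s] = 2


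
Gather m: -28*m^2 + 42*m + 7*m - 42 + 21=-28*m^2 + 49*m - 21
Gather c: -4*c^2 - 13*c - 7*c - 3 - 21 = -4*c^2 - 20*c - 24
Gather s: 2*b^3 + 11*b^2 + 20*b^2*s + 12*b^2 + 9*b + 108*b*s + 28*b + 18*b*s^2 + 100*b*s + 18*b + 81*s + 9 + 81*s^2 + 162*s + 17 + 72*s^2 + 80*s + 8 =2*b^3 + 23*b^2 + 55*b + s^2*(18*b + 153) + s*(20*b^2 + 208*b + 323) + 34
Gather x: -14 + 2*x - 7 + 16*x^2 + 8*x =16*x^2 + 10*x - 21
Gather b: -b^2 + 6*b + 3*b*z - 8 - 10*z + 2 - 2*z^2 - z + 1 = -b^2 + b*(3*z + 6) - 2*z^2 - 11*z - 5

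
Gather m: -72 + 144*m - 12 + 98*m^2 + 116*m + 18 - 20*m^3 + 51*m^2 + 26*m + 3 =-20*m^3 + 149*m^2 + 286*m - 63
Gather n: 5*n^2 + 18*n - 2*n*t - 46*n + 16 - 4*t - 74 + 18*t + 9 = 5*n^2 + n*(-2*t - 28) + 14*t - 49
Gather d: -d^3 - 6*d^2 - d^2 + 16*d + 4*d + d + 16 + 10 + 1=-d^3 - 7*d^2 + 21*d + 27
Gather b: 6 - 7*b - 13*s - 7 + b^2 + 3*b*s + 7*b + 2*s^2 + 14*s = b^2 + 3*b*s + 2*s^2 + s - 1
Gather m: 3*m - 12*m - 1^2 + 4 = 3 - 9*m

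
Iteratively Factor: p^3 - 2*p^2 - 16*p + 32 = (p - 2)*(p^2 - 16) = (p - 2)*(p + 4)*(p - 4)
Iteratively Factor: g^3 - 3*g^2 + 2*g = (g - 2)*(g^2 - g) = (g - 2)*(g - 1)*(g)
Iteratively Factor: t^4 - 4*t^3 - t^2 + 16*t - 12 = (t - 1)*(t^3 - 3*t^2 - 4*t + 12) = (t - 3)*(t - 1)*(t^2 - 4) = (t - 3)*(t - 1)*(t + 2)*(t - 2)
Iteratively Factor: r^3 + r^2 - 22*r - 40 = (r + 4)*(r^2 - 3*r - 10) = (r + 2)*(r + 4)*(r - 5)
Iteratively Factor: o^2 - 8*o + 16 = (o - 4)*(o - 4)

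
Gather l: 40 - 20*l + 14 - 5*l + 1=55 - 25*l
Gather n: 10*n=10*n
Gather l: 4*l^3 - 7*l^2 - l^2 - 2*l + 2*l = 4*l^3 - 8*l^2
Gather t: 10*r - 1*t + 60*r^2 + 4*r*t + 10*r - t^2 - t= 60*r^2 + 20*r - t^2 + t*(4*r - 2)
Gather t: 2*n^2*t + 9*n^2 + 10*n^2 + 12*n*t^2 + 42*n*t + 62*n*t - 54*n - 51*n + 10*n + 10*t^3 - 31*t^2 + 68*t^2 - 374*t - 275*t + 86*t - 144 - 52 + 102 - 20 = 19*n^2 - 95*n + 10*t^3 + t^2*(12*n + 37) + t*(2*n^2 + 104*n - 563) - 114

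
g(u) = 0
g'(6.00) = 0.00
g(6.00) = 0.00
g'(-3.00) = 0.00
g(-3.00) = 0.00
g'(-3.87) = 0.00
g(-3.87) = 0.00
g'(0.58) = 0.00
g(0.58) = 0.00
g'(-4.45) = 0.00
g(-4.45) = 0.00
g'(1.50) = 0.00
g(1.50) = 0.00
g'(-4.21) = 0.00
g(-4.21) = 0.00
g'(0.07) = 0.00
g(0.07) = 0.00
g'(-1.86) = 0.00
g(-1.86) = 0.00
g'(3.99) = 0.00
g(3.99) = 0.00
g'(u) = 0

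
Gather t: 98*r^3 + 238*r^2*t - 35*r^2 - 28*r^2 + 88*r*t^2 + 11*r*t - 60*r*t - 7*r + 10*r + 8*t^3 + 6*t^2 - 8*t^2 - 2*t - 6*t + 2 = 98*r^3 - 63*r^2 + 3*r + 8*t^3 + t^2*(88*r - 2) + t*(238*r^2 - 49*r - 8) + 2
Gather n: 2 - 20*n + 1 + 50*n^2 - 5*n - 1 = 50*n^2 - 25*n + 2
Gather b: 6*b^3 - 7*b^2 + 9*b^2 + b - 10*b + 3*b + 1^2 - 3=6*b^3 + 2*b^2 - 6*b - 2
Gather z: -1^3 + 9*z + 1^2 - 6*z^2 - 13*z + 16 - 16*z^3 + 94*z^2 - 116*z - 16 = -16*z^3 + 88*z^2 - 120*z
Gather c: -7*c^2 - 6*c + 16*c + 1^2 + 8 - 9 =-7*c^2 + 10*c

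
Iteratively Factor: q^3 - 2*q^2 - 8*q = (q)*(q^2 - 2*q - 8) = q*(q - 4)*(q + 2)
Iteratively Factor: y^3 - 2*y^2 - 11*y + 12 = (y + 3)*(y^2 - 5*y + 4) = (y - 4)*(y + 3)*(y - 1)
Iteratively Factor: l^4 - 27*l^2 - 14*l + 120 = (l + 4)*(l^3 - 4*l^2 - 11*l + 30) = (l + 3)*(l + 4)*(l^2 - 7*l + 10) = (l - 2)*(l + 3)*(l + 4)*(l - 5)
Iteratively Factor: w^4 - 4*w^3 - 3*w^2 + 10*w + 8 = (w - 4)*(w^3 - 3*w - 2) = (w - 4)*(w - 2)*(w^2 + 2*w + 1) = (w - 4)*(w - 2)*(w + 1)*(w + 1)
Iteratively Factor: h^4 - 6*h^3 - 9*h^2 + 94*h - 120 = (h - 2)*(h^3 - 4*h^2 - 17*h + 60) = (h - 3)*(h - 2)*(h^2 - h - 20) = (h - 5)*(h - 3)*(h - 2)*(h + 4)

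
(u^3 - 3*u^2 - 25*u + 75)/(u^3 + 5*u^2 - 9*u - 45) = (u - 5)/(u + 3)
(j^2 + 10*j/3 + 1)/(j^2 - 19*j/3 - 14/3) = (3*j^2 + 10*j + 3)/(3*j^2 - 19*j - 14)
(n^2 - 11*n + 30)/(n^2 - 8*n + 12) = (n - 5)/(n - 2)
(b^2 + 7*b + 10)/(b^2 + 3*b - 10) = (b + 2)/(b - 2)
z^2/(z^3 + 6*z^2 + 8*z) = z/(z^2 + 6*z + 8)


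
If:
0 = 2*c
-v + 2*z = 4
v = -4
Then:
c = 0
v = -4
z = 0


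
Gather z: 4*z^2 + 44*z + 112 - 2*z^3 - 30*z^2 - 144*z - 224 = -2*z^3 - 26*z^2 - 100*z - 112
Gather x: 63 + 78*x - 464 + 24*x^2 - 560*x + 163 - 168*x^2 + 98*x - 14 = -144*x^2 - 384*x - 252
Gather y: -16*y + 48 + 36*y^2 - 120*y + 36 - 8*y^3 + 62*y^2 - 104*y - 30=-8*y^3 + 98*y^2 - 240*y + 54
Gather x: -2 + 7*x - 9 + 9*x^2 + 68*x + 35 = 9*x^2 + 75*x + 24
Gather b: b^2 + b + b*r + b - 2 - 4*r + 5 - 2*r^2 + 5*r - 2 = b^2 + b*(r + 2) - 2*r^2 + r + 1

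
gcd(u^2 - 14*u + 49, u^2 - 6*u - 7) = u - 7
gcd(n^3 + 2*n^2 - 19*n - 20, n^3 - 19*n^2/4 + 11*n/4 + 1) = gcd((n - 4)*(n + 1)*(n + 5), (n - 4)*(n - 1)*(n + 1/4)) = n - 4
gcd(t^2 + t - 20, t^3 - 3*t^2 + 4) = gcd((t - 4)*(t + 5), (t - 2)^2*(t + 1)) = 1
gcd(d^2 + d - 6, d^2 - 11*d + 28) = 1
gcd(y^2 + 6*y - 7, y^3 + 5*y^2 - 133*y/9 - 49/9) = y + 7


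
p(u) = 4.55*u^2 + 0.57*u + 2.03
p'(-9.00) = -81.33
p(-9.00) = 365.45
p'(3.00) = 27.87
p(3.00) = 44.69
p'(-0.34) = -2.52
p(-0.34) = 2.36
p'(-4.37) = -39.20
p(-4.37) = 86.43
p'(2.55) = 23.78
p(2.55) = 33.07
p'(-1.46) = -12.72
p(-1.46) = 10.90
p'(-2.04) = -17.99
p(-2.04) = 19.80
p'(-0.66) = -5.44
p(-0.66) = 3.64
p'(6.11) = 56.17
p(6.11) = 175.37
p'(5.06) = 46.62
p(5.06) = 121.41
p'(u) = 9.1*u + 0.57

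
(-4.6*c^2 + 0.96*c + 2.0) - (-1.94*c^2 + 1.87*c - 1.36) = -2.66*c^2 - 0.91*c + 3.36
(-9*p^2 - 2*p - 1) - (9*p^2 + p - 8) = -18*p^2 - 3*p + 7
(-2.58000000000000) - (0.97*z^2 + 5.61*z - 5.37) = -0.97*z^2 - 5.61*z + 2.79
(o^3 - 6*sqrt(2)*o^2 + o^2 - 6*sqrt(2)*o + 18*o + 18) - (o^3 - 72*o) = -6*sqrt(2)*o^2 + o^2 - 6*sqrt(2)*o + 90*o + 18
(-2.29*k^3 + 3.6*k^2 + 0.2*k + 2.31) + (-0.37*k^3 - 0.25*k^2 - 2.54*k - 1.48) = -2.66*k^3 + 3.35*k^2 - 2.34*k + 0.83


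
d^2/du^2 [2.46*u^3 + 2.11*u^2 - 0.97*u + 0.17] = 14.76*u + 4.22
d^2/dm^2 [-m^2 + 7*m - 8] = -2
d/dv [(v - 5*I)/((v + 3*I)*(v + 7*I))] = (-v^2 + 10*I*v - 71)/(v^4 + 20*I*v^3 - 142*v^2 - 420*I*v + 441)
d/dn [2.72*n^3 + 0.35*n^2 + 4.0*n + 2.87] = 8.16*n^2 + 0.7*n + 4.0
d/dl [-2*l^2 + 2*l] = 2 - 4*l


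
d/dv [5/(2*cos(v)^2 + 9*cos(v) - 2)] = 5*(4*cos(v) + 9)*sin(v)/(9*cos(v) + cos(2*v) - 1)^2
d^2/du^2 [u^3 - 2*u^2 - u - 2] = 6*u - 4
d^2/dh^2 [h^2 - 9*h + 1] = 2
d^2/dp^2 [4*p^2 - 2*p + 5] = 8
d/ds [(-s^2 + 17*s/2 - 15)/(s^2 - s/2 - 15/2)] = (-32*s^2 + 180*s - 285)/(4*s^4 - 4*s^3 - 59*s^2 + 30*s + 225)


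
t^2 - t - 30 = (t - 6)*(t + 5)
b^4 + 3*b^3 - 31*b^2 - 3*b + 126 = (b - 3)^2*(b + 2)*(b + 7)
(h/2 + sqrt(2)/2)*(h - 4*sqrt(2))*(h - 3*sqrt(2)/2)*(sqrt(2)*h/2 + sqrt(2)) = sqrt(2)*h^4/4 - 9*h^3/4 + sqrt(2)*h^3/2 - 9*h^2/2 + sqrt(2)*h^2/4 + sqrt(2)*h/2 + 6*h + 12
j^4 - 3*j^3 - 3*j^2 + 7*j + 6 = (j - 3)*(j - 2)*(j + 1)^2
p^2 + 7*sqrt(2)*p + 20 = (p + 2*sqrt(2))*(p + 5*sqrt(2))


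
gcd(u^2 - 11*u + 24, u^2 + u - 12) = u - 3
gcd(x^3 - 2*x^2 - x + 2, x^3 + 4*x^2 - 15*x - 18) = x + 1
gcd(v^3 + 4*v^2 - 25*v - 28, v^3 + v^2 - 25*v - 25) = v + 1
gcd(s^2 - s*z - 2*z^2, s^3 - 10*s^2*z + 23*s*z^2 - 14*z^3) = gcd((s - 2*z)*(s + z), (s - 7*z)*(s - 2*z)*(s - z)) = -s + 2*z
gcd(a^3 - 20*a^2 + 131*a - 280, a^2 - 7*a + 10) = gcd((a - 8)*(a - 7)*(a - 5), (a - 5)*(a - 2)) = a - 5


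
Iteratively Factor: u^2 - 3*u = (u - 3)*(u)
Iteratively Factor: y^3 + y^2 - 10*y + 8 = (y - 1)*(y^2 + 2*y - 8) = (y - 2)*(y - 1)*(y + 4)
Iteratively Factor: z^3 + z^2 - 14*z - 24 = (z + 2)*(z^2 - z - 12) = (z - 4)*(z + 2)*(z + 3)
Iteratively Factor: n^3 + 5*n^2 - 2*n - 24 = (n + 4)*(n^2 + n - 6) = (n + 3)*(n + 4)*(n - 2)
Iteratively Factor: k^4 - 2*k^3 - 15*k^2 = (k + 3)*(k^3 - 5*k^2) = (k - 5)*(k + 3)*(k^2) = k*(k - 5)*(k + 3)*(k)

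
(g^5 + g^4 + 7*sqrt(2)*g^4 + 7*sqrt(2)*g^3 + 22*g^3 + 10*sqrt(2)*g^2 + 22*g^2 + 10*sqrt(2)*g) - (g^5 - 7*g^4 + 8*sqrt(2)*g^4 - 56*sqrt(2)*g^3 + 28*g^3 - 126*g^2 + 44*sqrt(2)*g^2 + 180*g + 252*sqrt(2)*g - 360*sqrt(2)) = -sqrt(2)*g^4 + 8*g^4 - 6*g^3 + 63*sqrt(2)*g^3 - 34*sqrt(2)*g^2 + 148*g^2 - 242*sqrt(2)*g - 180*g + 360*sqrt(2)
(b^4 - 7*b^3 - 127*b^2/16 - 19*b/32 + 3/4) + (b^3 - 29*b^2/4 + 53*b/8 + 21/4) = b^4 - 6*b^3 - 243*b^2/16 + 193*b/32 + 6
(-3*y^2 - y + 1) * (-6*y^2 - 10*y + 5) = 18*y^4 + 36*y^3 - 11*y^2 - 15*y + 5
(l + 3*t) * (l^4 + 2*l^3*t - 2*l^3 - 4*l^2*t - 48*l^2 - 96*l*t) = l^5 + 5*l^4*t - 2*l^4 + 6*l^3*t^2 - 10*l^3*t - 48*l^3 - 12*l^2*t^2 - 240*l^2*t - 288*l*t^2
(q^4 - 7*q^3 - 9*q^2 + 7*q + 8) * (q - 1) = q^5 - 8*q^4 - 2*q^3 + 16*q^2 + q - 8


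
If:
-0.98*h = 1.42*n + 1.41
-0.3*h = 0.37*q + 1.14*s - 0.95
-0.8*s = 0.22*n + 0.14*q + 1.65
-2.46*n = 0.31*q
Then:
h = 1.14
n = -1.78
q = 14.10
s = -4.04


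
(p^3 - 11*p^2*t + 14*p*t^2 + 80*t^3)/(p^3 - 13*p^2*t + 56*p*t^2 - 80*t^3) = (p^2 - 6*p*t - 16*t^2)/(p^2 - 8*p*t + 16*t^2)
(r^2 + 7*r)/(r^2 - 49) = r/(r - 7)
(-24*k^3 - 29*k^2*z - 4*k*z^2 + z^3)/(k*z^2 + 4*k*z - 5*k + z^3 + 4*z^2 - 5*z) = (-24*k^2 - 5*k*z + z^2)/(z^2 + 4*z - 5)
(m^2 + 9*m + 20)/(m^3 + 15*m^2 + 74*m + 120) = 1/(m + 6)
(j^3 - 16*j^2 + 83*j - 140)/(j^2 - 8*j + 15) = (j^2 - 11*j + 28)/(j - 3)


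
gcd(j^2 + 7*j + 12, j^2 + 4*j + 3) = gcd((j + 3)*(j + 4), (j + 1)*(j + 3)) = j + 3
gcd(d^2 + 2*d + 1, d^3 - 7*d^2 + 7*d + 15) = d + 1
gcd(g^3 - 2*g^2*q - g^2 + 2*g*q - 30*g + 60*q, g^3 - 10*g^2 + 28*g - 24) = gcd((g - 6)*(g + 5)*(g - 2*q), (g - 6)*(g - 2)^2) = g - 6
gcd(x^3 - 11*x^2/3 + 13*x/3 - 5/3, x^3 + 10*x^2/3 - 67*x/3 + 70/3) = x - 5/3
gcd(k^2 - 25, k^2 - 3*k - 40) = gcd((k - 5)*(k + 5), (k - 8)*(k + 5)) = k + 5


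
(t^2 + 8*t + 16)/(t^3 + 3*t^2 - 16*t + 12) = (t^2 + 8*t + 16)/(t^3 + 3*t^2 - 16*t + 12)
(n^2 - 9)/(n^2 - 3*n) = (n + 3)/n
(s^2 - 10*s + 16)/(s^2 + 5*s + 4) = (s^2 - 10*s + 16)/(s^2 + 5*s + 4)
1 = 1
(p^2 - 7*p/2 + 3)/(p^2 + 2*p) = (p^2 - 7*p/2 + 3)/(p*(p + 2))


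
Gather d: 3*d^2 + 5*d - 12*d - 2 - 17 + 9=3*d^2 - 7*d - 10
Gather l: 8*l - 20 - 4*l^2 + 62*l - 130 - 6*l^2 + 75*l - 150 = -10*l^2 + 145*l - 300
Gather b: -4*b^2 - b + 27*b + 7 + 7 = -4*b^2 + 26*b + 14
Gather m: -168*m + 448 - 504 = -168*m - 56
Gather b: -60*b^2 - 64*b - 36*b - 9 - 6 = -60*b^2 - 100*b - 15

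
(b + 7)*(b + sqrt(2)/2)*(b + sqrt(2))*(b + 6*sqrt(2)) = b^4 + 7*b^3 + 15*sqrt(2)*b^3/2 + 19*b^2 + 105*sqrt(2)*b^2/2 + 6*sqrt(2)*b + 133*b + 42*sqrt(2)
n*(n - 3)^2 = n^3 - 6*n^2 + 9*n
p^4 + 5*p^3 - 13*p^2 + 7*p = p*(p - 1)^2*(p + 7)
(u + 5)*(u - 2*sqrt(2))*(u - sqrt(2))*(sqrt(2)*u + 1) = sqrt(2)*u^4 - 5*u^3 + 5*sqrt(2)*u^3 - 25*u^2 + sqrt(2)*u^2 + 4*u + 5*sqrt(2)*u + 20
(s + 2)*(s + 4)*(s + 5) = s^3 + 11*s^2 + 38*s + 40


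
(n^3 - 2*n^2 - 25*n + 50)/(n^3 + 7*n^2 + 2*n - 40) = (n - 5)/(n + 4)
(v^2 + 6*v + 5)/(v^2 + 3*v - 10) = (v + 1)/(v - 2)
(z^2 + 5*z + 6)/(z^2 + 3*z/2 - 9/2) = 2*(z + 2)/(2*z - 3)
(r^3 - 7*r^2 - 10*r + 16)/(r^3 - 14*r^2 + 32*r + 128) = (r - 1)/(r - 8)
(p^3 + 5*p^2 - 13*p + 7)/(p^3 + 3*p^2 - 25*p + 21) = (p - 1)/(p - 3)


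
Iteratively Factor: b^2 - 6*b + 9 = (b - 3)*(b - 3)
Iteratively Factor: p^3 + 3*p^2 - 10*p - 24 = (p + 2)*(p^2 + p - 12) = (p + 2)*(p + 4)*(p - 3)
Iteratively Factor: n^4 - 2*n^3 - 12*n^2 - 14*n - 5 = (n + 1)*(n^3 - 3*n^2 - 9*n - 5) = (n - 5)*(n + 1)*(n^2 + 2*n + 1) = (n - 5)*(n + 1)^2*(n + 1)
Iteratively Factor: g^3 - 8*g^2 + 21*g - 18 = (g - 2)*(g^2 - 6*g + 9) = (g - 3)*(g - 2)*(g - 3)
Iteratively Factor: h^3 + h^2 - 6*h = (h)*(h^2 + h - 6) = h*(h + 3)*(h - 2)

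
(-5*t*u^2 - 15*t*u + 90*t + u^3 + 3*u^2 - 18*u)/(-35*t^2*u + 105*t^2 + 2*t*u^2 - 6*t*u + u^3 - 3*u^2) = (u + 6)/(7*t + u)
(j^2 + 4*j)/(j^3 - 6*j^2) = (j + 4)/(j*(j - 6))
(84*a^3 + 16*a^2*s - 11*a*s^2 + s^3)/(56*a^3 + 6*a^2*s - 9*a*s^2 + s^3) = (-6*a + s)/(-4*a + s)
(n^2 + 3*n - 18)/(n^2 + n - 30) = (n - 3)/(n - 5)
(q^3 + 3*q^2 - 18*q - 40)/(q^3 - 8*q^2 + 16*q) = (q^2 + 7*q + 10)/(q*(q - 4))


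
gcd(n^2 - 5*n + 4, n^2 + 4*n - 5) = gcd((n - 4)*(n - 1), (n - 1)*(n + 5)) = n - 1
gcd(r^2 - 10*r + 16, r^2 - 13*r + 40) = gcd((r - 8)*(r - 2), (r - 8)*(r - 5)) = r - 8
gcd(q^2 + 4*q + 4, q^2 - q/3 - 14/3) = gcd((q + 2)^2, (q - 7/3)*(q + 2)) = q + 2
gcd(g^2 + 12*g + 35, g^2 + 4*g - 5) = g + 5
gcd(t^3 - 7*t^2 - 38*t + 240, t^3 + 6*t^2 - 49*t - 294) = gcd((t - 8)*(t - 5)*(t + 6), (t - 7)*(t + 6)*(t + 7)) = t + 6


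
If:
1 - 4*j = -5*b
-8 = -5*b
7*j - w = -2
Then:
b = 8/5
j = 9/4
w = 71/4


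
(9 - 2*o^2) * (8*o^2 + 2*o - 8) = -16*o^4 - 4*o^3 + 88*o^2 + 18*o - 72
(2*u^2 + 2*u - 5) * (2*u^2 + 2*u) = 4*u^4 + 8*u^3 - 6*u^2 - 10*u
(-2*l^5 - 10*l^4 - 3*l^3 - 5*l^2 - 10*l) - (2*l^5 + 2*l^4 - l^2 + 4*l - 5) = -4*l^5 - 12*l^4 - 3*l^3 - 4*l^2 - 14*l + 5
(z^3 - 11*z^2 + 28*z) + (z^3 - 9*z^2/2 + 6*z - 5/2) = 2*z^3 - 31*z^2/2 + 34*z - 5/2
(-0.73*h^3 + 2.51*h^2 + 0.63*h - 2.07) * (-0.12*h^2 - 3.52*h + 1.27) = 0.0876*h^5 + 2.2684*h^4 - 9.8379*h^3 + 1.2185*h^2 + 8.0865*h - 2.6289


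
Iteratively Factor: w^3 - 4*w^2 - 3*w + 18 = (w - 3)*(w^2 - w - 6) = (w - 3)^2*(w + 2)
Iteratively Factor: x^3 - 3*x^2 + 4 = (x - 2)*(x^2 - x - 2) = (x - 2)^2*(x + 1)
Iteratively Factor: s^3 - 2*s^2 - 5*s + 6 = (s - 1)*(s^2 - s - 6) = (s - 3)*(s - 1)*(s + 2)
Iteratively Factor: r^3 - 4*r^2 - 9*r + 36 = (r - 4)*(r^2 - 9) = (r - 4)*(r + 3)*(r - 3)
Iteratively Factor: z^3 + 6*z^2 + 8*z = (z)*(z^2 + 6*z + 8) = z*(z + 2)*(z + 4)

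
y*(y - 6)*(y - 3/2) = y^3 - 15*y^2/2 + 9*y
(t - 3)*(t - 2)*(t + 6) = t^3 + t^2 - 24*t + 36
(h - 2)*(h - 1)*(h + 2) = h^3 - h^2 - 4*h + 4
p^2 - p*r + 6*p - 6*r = (p + 6)*(p - r)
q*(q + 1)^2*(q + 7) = q^4 + 9*q^3 + 15*q^2 + 7*q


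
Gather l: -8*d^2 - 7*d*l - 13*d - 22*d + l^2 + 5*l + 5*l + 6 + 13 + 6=-8*d^2 - 35*d + l^2 + l*(10 - 7*d) + 25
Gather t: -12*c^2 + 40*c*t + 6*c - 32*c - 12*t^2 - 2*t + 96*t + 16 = -12*c^2 - 26*c - 12*t^2 + t*(40*c + 94) + 16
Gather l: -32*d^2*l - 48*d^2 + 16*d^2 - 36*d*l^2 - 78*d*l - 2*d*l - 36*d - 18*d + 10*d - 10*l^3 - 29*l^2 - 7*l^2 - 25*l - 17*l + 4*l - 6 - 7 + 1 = -32*d^2 - 44*d - 10*l^3 + l^2*(-36*d - 36) + l*(-32*d^2 - 80*d - 38) - 12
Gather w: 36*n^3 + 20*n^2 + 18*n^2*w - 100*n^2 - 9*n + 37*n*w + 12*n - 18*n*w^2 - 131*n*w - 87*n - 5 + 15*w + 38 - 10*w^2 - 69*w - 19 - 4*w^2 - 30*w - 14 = 36*n^3 - 80*n^2 - 84*n + w^2*(-18*n - 14) + w*(18*n^2 - 94*n - 84)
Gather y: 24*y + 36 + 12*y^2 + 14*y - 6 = 12*y^2 + 38*y + 30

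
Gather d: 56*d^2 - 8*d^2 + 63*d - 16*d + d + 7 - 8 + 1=48*d^2 + 48*d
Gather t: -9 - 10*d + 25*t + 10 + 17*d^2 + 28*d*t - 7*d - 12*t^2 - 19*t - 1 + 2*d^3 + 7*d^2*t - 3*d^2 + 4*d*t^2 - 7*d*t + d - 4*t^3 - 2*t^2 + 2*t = 2*d^3 + 14*d^2 - 16*d - 4*t^3 + t^2*(4*d - 14) + t*(7*d^2 + 21*d + 8)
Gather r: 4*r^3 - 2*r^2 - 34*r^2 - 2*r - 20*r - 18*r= 4*r^3 - 36*r^2 - 40*r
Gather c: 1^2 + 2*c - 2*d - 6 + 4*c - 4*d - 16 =6*c - 6*d - 21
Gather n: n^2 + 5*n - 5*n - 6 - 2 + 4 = n^2 - 4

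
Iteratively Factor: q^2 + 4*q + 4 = (q + 2)*(q + 2)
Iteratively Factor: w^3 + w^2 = (w)*(w^2 + w) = w*(w + 1)*(w)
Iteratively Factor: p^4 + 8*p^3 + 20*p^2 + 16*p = (p + 2)*(p^3 + 6*p^2 + 8*p) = (p + 2)*(p + 4)*(p^2 + 2*p) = p*(p + 2)*(p + 4)*(p + 2)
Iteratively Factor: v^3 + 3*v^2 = (v)*(v^2 + 3*v) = v*(v + 3)*(v)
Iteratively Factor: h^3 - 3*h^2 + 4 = (h - 2)*(h^2 - h - 2) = (h - 2)^2*(h + 1)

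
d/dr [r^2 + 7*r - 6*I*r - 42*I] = 2*r + 7 - 6*I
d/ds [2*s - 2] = 2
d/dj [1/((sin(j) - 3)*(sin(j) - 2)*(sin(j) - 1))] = (-3*sin(j)^2 + 12*sin(j) - 11)*cos(j)/((sin(j) - 3)^2*(sin(j) - 2)^2*(sin(j) - 1)^2)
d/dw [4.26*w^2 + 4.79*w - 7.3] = 8.52*w + 4.79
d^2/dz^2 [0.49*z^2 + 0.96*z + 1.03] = 0.980000000000000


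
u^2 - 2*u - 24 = (u - 6)*(u + 4)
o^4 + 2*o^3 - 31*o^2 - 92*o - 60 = (o - 6)*(o + 1)*(o + 2)*(o + 5)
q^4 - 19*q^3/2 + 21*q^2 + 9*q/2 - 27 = (q - 6)*(q - 3)*(q - 3/2)*(q + 1)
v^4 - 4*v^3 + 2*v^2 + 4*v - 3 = (v - 3)*(v - 1)^2*(v + 1)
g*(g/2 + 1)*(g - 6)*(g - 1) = g^4/2 - 5*g^3/2 - 4*g^2 + 6*g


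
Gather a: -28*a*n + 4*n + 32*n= -28*a*n + 36*n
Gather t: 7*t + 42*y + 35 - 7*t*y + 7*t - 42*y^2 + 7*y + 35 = t*(14 - 7*y) - 42*y^2 + 49*y + 70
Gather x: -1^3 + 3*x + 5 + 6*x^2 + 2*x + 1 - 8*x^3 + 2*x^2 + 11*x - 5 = -8*x^3 + 8*x^2 + 16*x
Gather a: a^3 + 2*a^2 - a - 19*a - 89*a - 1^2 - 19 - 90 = a^3 + 2*a^2 - 109*a - 110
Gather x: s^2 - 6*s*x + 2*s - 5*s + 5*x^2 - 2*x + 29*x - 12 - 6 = s^2 - 3*s + 5*x^2 + x*(27 - 6*s) - 18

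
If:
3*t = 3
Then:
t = 1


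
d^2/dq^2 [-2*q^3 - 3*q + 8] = -12*q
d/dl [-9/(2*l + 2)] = 9/(2*(l + 1)^2)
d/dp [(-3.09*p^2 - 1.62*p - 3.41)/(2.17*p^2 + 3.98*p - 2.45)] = (-8.7828*p^2 + 29.9404*p + 17.5408)/(4.7089*p^4 + 17.2732*p^3 + 5.2074*p^2 - 19.502*p + 6.0025)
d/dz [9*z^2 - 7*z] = 18*z - 7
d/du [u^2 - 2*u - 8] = 2*u - 2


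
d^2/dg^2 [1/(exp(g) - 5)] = (exp(g) + 5)*exp(g)/(exp(g) - 5)^3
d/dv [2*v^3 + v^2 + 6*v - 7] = 6*v^2 + 2*v + 6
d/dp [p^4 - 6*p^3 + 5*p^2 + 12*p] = 4*p^3 - 18*p^2 + 10*p + 12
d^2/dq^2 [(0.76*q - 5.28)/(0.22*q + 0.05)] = (-1.38777878078145e-17*q - 0.527824)/(0.22*q + 0.05)^3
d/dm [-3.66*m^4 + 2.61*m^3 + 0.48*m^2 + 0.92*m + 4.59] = -14.64*m^3 + 7.83*m^2 + 0.96*m + 0.92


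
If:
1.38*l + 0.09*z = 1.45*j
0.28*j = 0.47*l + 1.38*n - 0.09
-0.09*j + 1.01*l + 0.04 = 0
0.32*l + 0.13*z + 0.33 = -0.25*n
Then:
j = -0.21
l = -0.06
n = 0.04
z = -2.48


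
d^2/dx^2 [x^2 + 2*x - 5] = 2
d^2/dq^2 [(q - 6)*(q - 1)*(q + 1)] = 6*q - 12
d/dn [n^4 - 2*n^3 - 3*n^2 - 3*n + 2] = 4*n^3 - 6*n^2 - 6*n - 3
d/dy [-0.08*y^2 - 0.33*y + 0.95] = -0.16*y - 0.33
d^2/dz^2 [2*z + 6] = 0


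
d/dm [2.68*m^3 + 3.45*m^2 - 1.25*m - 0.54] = 8.04*m^2 + 6.9*m - 1.25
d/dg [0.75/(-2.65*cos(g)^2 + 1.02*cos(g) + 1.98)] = (0.765 - 3.975*cos(g))*sin(g)/(-2.65*cos(g)^2 + 1.02*cos(g) + 1.98)^2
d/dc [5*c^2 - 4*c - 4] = 10*c - 4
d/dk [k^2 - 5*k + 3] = 2*k - 5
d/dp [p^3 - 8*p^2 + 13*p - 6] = 3*p^2 - 16*p + 13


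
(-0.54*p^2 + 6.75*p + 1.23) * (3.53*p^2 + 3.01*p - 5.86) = -1.9062*p^4 + 22.2021*p^3 + 27.8238*p^2 - 35.8527*p - 7.2078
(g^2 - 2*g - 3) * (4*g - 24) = 4*g^3 - 32*g^2 + 36*g + 72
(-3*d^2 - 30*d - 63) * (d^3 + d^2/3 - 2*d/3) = -3*d^5 - 31*d^4 - 71*d^3 - d^2 + 42*d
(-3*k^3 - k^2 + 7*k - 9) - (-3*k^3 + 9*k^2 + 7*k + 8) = -10*k^2 - 17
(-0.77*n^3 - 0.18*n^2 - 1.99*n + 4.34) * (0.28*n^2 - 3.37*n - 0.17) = -0.2156*n^5 + 2.5445*n^4 + 0.1803*n^3 + 7.9521*n^2 - 14.2875*n - 0.7378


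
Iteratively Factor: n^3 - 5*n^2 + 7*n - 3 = (n - 3)*(n^2 - 2*n + 1) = (n - 3)*(n - 1)*(n - 1)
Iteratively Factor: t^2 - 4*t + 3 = (t - 3)*(t - 1)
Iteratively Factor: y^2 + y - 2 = (y - 1)*(y + 2)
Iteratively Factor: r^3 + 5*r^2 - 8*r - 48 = (r - 3)*(r^2 + 8*r + 16) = (r - 3)*(r + 4)*(r + 4)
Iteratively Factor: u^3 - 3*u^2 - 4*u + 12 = (u - 3)*(u^2 - 4) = (u - 3)*(u + 2)*(u - 2)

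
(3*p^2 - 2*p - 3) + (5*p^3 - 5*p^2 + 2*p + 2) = 5*p^3 - 2*p^2 - 1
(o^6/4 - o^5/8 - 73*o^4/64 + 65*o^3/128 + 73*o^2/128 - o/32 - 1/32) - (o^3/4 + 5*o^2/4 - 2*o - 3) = o^6/4 - o^5/8 - 73*o^4/64 + 33*o^3/128 - 87*o^2/128 + 63*o/32 + 95/32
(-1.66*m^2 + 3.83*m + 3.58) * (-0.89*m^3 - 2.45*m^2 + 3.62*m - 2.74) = 1.4774*m^5 + 0.6583*m^4 - 18.5789*m^3 + 9.642*m^2 + 2.4654*m - 9.8092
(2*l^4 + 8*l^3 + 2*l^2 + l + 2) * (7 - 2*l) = -4*l^5 - 2*l^4 + 52*l^3 + 12*l^2 + 3*l + 14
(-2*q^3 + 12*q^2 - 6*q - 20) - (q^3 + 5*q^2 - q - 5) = -3*q^3 + 7*q^2 - 5*q - 15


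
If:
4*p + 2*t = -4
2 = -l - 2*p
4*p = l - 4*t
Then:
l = 4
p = -3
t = 4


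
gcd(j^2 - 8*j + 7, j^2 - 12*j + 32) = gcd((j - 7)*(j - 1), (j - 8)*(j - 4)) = 1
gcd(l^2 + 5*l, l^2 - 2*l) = l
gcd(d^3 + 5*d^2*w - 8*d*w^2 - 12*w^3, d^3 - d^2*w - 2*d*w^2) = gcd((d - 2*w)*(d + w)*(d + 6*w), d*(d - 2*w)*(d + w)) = -d^2 + d*w + 2*w^2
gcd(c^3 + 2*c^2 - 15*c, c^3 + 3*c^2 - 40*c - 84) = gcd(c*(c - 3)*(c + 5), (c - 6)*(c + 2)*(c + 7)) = 1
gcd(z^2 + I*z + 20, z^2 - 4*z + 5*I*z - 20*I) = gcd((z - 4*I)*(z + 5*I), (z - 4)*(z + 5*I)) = z + 5*I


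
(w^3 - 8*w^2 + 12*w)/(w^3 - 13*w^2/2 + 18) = 2*w/(2*w + 3)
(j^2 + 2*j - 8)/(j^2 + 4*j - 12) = (j + 4)/(j + 6)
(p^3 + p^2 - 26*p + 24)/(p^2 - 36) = (p^2 - 5*p + 4)/(p - 6)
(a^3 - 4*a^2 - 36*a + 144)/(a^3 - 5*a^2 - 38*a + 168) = (a - 6)/(a - 7)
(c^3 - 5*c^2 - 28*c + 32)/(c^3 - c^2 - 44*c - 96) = (c - 1)/(c + 3)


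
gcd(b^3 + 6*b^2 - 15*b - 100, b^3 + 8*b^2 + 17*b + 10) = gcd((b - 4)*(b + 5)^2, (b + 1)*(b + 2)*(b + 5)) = b + 5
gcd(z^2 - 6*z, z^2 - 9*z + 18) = z - 6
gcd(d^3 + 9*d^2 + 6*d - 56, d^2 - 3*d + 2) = d - 2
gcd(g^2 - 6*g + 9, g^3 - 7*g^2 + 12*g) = g - 3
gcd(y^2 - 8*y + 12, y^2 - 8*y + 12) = y^2 - 8*y + 12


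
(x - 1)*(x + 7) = x^2 + 6*x - 7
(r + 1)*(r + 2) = r^2 + 3*r + 2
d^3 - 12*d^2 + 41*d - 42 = (d - 7)*(d - 3)*(d - 2)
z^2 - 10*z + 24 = (z - 6)*(z - 4)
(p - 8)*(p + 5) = p^2 - 3*p - 40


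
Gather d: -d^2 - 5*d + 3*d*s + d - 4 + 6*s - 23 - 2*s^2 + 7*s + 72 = -d^2 + d*(3*s - 4) - 2*s^2 + 13*s + 45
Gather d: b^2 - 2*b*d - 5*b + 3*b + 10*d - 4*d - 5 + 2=b^2 - 2*b + d*(6 - 2*b) - 3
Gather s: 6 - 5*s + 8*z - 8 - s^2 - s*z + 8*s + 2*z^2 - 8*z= -s^2 + s*(3 - z) + 2*z^2 - 2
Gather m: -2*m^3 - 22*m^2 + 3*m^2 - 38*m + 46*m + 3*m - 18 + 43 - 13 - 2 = -2*m^3 - 19*m^2 + 11*m + 10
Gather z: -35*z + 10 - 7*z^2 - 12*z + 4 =-7*z^2 - 47*z + 14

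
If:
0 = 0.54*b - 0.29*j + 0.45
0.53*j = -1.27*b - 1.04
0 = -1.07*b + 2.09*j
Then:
No Solution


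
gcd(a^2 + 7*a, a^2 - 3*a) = a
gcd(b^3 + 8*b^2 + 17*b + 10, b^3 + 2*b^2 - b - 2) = b^2 + 3*b + 2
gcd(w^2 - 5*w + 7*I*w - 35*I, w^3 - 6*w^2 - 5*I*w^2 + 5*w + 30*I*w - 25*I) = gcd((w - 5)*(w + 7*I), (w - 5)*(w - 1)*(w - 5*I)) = w - 5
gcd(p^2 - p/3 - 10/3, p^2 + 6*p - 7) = 1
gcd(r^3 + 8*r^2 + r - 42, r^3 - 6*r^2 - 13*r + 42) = r^2 + r - 6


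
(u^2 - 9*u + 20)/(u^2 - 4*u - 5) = (u - 4)/(u + 1)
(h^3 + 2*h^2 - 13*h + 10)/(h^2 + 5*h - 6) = (h^2 + 3*h - 10)/(h + 6)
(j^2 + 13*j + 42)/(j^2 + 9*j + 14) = (j + 6)/(j + 2)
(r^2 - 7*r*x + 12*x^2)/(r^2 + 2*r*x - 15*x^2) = (r - 4*x)/(r + 5*x)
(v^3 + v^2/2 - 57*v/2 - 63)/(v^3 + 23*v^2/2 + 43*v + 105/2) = (v - 6)/(v + 5)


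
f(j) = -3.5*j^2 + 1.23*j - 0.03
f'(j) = 1.23 - 7.0*j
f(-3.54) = -48.24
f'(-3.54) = 26.01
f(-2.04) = -17.10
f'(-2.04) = 15.51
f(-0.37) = -0.96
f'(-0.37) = 3.82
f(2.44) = -17.87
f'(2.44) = -15.85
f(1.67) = -7.74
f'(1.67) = -10.46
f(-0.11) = -0.21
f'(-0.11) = 2.00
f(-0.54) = -1.71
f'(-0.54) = 5.01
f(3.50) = -38.60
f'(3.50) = -23.27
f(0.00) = -0.03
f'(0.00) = 1.23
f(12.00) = -489.27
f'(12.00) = -82.77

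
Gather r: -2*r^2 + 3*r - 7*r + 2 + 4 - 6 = -2*r^2 - 4*r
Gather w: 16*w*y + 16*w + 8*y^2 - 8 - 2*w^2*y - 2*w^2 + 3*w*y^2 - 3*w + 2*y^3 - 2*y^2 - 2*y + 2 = w^2*(-2*y - 2) + w*(3*y^2 + 16*y + 13) + 2*y^3 + 6*y^2 - 2*y - 6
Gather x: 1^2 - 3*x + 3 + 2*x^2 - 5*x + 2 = 2*x^2 - 8*x + 6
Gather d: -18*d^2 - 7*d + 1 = -18*d^2 - 7*d + 1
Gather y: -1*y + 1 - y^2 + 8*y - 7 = -y^2 + 7*y - 6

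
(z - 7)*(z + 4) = z^2 - 3*z - 28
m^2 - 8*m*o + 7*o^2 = (m - 7*o)*(m - o)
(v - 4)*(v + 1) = v^2 - 3*v - 4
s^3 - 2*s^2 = s^2*(s - 2)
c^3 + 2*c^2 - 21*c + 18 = (c - 3)*(c - 1)*(c + 6)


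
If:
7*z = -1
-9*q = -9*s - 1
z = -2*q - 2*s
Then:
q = 23/252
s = -5/252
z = -1/7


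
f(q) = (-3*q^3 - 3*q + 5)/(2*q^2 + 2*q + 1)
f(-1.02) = 10.80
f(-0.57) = 14.25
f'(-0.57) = -3.79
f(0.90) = 0.03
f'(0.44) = -4.60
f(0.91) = 0.00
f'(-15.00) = -1.49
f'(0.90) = -2.36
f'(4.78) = -1.46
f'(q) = (-4*q - 2)*(-3*q^3 - 3*q + 5)/(2*q^2 + 2*q + 1)^2 + (-9*q^2 - 3)/(2*q^2 + 2*q + 1) = (-6*q^4 - 12*q^3 - 3*q^2 - 20*q - 13)/(4*q^4 + 8*q^3 + 8*q^2 + 4*q + 1)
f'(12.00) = -1.49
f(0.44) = 1.51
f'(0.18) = -8.26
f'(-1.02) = 9.71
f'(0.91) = -2.34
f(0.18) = 3.12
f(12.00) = -16.66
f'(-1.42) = 4.02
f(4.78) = -5.99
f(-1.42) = 8.14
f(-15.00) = 24.17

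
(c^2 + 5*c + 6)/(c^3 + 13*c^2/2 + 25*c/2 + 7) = 2*(c + 3)/(2*c^2 + 9*c + 7)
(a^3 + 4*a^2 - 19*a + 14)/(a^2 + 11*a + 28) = (a^2 - 3*a + 2)/(a + 4)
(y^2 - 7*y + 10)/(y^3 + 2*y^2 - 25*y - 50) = (y - 2)/(y^2 + 7*y + 10)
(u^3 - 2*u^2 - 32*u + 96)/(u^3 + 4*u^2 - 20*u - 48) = (u - 4)/(u + 2)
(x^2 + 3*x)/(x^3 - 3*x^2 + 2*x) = (x + 3)/(x^2 - 3*x + 2)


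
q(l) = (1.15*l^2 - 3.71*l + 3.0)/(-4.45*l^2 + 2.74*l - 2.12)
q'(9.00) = -0.01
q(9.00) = -0.19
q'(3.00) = -0.05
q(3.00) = -0.07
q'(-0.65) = -0.60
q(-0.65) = -1.02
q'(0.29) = 1.68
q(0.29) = -1.19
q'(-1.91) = -0.16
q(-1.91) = -0.61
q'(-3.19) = -0.07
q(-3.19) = -0.47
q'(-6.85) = -0.01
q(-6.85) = -0.36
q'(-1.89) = -0.17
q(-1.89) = -0.61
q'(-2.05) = -0.14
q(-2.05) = -0.58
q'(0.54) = 2.01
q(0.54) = -0.69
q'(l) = (2.3*l - 3.71)/(-4.45*l^2 + 2.74*l - 2.12) + (8.9*l - 2.74)*(1.15*l^2 - 3.71*l + 3.0)/(-4.45*l^2 + 2.74*l - 2.12)^2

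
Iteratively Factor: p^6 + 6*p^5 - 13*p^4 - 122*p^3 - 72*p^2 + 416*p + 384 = (p + 4)*(p^5 + 2*p^4 - 21*p^3 - 38*p^2 + 80*p + 96) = (p - 4)*(p + 4)*(p^4 + 6*p^3 + 3*p^2 - 26*p - 24) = (p - 4)*(p + 1)*(p + 4)*(p^3 + 5*p^2 - 2*p - 24) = (p - 4)*(p + 1)*(p + 4)^2*(p^2 + p - 6) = (p - 4)*(p - 2)*(p + 1)*(p + 4)^2*(p + 3)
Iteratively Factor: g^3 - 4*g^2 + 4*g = (g - 2)*(g^2 - 2*g) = g*(g - 2)*(g - 2)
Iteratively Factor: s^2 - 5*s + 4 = (s - 4)*(s - 1)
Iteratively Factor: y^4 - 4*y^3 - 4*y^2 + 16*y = (y - 2)*(y^3 - 2*y^2 - 8*y) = (y - 2)*(y + 2)*(y^2 - 4*y) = (y - 4)*(y - 2)*(y + 2)*(y)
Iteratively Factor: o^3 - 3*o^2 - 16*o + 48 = (o + 4)*(o^2 - 7*o + 12) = (o - 3)*(o + 4)*(o - 4)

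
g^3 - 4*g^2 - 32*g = g*(g - 8)*(g + 4)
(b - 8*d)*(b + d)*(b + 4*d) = b^3 - 3*b^2*d - 36*b*d^2 - 32*d^3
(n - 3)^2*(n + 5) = n^3 - n^2 - 21*n + 45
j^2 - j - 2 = (j - 2)*(j + 1)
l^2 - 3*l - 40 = (l - 8)*(l + 5)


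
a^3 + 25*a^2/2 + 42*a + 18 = (a + 1/2)*(a + 6)^2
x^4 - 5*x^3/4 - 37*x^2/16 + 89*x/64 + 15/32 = (x - 2)*(x - 3/4)*(x + 1/4)*(x + 5/4)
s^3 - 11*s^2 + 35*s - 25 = (s - 5)^2*(s - 1)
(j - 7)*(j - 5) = j^2 - 12*j + 35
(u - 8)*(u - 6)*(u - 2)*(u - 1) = u^4 - 17*u^3 + 92*u^2 - 172*u + 96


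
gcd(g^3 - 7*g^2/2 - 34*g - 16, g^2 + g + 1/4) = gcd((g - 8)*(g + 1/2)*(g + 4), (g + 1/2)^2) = g + 1/2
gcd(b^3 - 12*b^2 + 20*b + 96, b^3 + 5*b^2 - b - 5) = 1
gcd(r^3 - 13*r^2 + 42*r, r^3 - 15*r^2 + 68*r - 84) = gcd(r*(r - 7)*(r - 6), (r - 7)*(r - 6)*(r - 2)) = r^2 - 13*r + 42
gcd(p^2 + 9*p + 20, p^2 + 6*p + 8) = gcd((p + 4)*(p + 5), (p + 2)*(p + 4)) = p + 4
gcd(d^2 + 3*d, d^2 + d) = d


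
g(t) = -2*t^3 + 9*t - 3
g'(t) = 9 - 6*t^2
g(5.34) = -259.49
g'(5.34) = -162.09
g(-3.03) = 25.37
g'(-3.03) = -46.09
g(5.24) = -243.60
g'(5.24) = -155.75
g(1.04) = 4.11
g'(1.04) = 2.51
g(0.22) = -1.04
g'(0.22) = 8.71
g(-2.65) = 10.37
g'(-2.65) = -33.14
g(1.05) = 4.13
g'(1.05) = 2.38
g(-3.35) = 42.04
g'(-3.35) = -58.34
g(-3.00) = 24.00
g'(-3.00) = -45.00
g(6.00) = -381.00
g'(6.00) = -207.00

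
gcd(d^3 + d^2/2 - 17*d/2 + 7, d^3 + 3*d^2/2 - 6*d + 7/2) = d^2 + 5*d/2 - 7/2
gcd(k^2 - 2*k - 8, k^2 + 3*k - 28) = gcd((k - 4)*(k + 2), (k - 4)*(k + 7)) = k - 4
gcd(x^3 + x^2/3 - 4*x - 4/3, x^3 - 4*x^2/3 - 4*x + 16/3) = x^2 - 4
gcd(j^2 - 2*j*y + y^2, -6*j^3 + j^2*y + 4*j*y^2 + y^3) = -j + y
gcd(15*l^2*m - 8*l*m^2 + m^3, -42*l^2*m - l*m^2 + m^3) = m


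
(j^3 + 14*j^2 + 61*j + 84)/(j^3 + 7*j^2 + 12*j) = (j + 7)/j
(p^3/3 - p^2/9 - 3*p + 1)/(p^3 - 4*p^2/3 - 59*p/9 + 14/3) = (3*p^2 + 8*p - 3)/(9*p^2 + 15*p - 14)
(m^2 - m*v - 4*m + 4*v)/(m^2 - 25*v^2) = (m^2 - m*v - 4*m + 4*v)/(m^2 - 25*v^2)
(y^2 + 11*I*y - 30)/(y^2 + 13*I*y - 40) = (y + 6*I)/(y + 8*I)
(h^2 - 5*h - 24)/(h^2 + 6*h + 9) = (h - 8)/(h + 3)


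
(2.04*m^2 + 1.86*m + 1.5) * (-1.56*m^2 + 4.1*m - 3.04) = -3.1824*m^4 + 5.4624*m^3 - 0.9156*m^2 + 0.495599999999999*m - 4.56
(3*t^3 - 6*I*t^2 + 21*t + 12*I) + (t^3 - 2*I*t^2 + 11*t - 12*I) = 4*t^3 - 8*I*t^2 + 32*t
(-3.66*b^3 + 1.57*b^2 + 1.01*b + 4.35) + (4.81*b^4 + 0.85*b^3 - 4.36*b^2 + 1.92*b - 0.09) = 4.81*b^4 - 2.81*b^3 - 2.79*b^2 + 2.93*b + 4.26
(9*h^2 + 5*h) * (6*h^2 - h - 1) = 54*h^4 + 21*h^3 - 14*h^2 - 5*h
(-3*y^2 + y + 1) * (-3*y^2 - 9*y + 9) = 9*y^4 + 24*y^3 - 39*y^2 + 9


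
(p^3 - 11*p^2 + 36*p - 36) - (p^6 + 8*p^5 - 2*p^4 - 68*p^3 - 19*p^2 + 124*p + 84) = -p^6 - 8*p^5 + 2*p^4 + 69*p^3 + 8*p^2 - 88*p - 120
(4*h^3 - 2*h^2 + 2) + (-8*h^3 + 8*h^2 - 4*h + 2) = -4*h^3 + 6*h^2 - 4*h + 4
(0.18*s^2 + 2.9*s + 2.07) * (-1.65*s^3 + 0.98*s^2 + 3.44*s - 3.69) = -0.297*s^5 - 4.6086*s^4 + 0.0457000000000005*s^3 + 11.3404*s^2 - 3.5802*s - 7.6383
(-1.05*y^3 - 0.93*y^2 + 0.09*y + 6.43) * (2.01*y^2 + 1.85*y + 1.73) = -2.1105*y^5 - 3.8118*y^4 - 3.3561*y^3 + 11.4819*y^2 + 12.0512*y + 11.1239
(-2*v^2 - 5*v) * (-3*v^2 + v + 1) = 6*v^4 + 13*v^3 - 7*v^2 - 5*v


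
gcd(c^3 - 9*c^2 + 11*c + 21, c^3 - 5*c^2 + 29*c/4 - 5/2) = 1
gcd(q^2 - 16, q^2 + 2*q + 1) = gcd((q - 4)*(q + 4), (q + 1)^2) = 1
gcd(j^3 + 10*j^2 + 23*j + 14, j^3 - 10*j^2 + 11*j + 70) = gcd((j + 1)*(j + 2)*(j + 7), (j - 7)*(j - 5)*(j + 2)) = j + 2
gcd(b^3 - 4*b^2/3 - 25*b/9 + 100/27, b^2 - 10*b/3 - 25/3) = b + 5/3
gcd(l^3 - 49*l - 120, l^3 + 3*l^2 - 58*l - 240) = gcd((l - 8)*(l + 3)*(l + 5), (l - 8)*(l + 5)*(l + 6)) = l^2 - 3*l - 40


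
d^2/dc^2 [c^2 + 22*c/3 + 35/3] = 2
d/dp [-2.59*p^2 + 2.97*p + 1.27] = 2.97 - 5.18*p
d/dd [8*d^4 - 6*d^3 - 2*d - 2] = 32*d^3 - 18*d^2 - 2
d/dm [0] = 0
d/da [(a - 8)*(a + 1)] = 2*a - 7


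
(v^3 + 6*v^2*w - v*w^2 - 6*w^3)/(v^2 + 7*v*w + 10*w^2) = (v^3 + 6*v^2*w - v*w^2 - 6*w^3)/(v^2 + 7*v*w + 10*w^2)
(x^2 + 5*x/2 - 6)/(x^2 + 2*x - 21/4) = 2*(x + 4)/(2*x + 7)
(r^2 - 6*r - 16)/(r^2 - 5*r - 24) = (r + 2)/(r + 3)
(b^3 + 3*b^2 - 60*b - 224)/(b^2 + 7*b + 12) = (b^2 - b - 56)/(b + 3)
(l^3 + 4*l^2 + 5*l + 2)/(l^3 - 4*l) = (l^2 + 2*l + 1)/(l*(l - 2))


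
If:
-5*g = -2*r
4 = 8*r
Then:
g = 1/5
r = 1/2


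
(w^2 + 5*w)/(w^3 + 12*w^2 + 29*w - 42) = w*(w + 5)/(w^3 + 12*w^2 + 29*w - 42)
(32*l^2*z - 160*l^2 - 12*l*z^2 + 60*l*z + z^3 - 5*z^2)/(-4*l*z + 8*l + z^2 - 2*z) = (-8*l*z + 40*l + z^2 - 5*z)/(z - 2)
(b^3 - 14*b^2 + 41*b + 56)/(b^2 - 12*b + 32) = (b^2 - 6*b - 7)/(b - 4)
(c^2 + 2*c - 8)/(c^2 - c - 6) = (-c^2 - 2*c + 8)/(-c^2 + c + 6)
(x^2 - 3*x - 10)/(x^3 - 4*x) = (x - 5)/(x*(x - 2))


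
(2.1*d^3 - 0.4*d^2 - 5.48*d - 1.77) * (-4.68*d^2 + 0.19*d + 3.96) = -9.828*d^5 + 2.271*d^4 + 33.8864*d^3 + 5.6584*d^2 - 22.0371*d - 7.0092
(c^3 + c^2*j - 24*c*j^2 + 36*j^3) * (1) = c^3 + c^2*j - 24*c*j^2 + 36*j^3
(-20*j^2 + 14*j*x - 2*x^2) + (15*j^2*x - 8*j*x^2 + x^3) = 15*j^2*x - 20*j^2 - 8*j*x^2 + 14*j*x + x^3 - 2*x^2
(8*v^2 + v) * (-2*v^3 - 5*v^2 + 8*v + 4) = -16*v^5 - 42*v^4 + 59*v^3 + 40*v^2 + 4*v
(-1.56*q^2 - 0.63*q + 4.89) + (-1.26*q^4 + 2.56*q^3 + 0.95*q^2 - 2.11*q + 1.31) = -1.26*q^4 + 2.56*q^3 - 0.61*q^2 - 2.74*q + 6.2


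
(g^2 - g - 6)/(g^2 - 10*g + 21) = (g + 2)/(g - 7)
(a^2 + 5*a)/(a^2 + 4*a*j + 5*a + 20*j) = a/(a + 4*j)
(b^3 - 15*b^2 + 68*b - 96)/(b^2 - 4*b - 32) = (b^2 - 7*b + 12)/(b + 4)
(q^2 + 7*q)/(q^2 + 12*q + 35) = q/(q + 5)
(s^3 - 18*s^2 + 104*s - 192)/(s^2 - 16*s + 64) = (s^2 - 10*s + 24)/(s - 8)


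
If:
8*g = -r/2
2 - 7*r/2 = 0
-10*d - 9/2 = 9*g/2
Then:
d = -243/560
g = -1/28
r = 4/7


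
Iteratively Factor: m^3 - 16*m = (m)*(m^2 - 16) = m*(m - 4)*(m + 4)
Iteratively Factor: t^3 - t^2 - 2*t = (t - 2)*(t^2 + t) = (t - 2)*(t + 1)*(t)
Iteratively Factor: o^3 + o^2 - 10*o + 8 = (o + 4)*(o^2 - 3*o + 2) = (o - 1)*(o + 4)*(o - 2)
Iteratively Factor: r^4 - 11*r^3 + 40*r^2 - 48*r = (r - 4)*(r^3 - 7*r^2 + 12*r) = (r - 4)*(r - 3)*(r^2 - 4*r) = (r - 4)^2*(r - 3)*(r)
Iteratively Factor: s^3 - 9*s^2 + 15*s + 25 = (s + 1)*(s^2 - 10*s + 25) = (s - 5)*(s + 1)*(s - 5)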